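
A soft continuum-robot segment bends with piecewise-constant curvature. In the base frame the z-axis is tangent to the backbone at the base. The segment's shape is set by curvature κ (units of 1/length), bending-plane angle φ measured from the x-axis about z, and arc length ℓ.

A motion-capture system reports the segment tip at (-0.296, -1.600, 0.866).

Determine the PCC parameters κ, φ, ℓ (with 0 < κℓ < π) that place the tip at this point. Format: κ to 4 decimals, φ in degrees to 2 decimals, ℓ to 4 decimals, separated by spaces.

ρ = √(x²+y²) = √(-0.296² + -1.600²) = 1.62715
φ = atan2(y, x) mod 360° = atan2(-1.600, -0.296) = 259.5188°
|p|² = ρ² + z² = 1.62715² + 0.866² = 3.39757
κ = 2ρ / |p|² = 2×1.62715 / 3.39757 = 0.95783
θ = 2·atan2(ρ, z) = 2·atan2(1.62715, 0.866) = 2.16341 rad
ℓ = θ/κ = 2.16341/0.95783 = 2.25866

0.9578 259.52 2.2587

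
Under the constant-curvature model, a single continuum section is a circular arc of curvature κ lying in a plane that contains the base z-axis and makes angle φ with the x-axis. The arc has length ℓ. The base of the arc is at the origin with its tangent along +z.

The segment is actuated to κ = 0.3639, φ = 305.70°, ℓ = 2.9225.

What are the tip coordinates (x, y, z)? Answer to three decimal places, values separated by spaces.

θ = κ·ℓ = 0.3639 × 2.9225 = 1.06350 rad
ρ = (1 − cos θ)/κ = (1 − 0.48582)/0.3639 = 1.41298
z = sin θ / κ = 0.87406/0.3639 = 2.40192
x = ρ cos φ = 1.41298 × cos(305.70°) = 0.82453
y = ρ sin φ = 1.41298 × sin(305.70°) = -1.14746

0.825 -1.147 2.402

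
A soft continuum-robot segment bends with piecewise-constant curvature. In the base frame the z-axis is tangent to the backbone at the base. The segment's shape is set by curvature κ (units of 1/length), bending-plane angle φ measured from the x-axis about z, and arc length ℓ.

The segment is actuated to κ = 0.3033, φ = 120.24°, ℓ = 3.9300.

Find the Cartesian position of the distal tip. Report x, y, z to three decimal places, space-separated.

-1.046 1.795 3.063

θ = κ·ℓ = 0.3033 × 3.9300 = 1.19197 rad
ρ = (1 − cos θ)/κ = (1 − 0.36983)/0.3033 = 2.07771
z = sin θ / κ = 0.92910/0.3033 = 3.06330
x = ρ cos φ = 2.07771 × cos(120.24°) = -1.04638
y = ρ sin φ = 2.07771 × sin(120.24°) = 1.79498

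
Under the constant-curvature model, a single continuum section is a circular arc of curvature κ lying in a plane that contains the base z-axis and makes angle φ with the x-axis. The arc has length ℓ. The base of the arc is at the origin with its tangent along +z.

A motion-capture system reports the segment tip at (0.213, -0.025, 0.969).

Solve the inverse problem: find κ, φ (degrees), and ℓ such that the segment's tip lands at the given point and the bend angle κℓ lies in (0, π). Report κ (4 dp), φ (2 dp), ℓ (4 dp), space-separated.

0.4355 353.31 1.0003

ρ = √(x²+y²) = √(0.213² + -0.025²) = 0.21446
φ = atan2(y, x) mod 360° = atan2(-0.025, 0.213) = 353.3058°
|p|² = ρ² + z² = 0.21446² + 0.969² = 0.98495
κ = 2ρ / |p|² = 2×0.21446 / 0.98495 = 0.43548
θ = 2·atan2(ρ, z) = 2·atan2(0.21446, 0.969) = 0.43562 rad
ℓ = θ/κ = 0.43562/0.43548 = 1.00034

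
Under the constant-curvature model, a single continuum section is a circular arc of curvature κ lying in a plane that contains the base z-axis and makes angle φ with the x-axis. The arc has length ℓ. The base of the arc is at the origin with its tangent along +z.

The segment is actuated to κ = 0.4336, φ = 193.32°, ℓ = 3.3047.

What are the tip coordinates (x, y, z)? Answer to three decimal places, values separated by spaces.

-1.936 -0.458 2.284

θ = κ·ℓ = 0.4336 × 3.3047 = 1.43292 rad
ρ = (1 − cos θ)/κ = (1 − 0.13744)/0.4336 = 1.98929
z = sin θ / κ = 0.99051/0.4336 = 2.28439
x = ρ cos φ = 1.98929 × cos(193.32°) = -1.93578
y = ρ sin φ = 1.98929 × sin(193.32°) = -0.45831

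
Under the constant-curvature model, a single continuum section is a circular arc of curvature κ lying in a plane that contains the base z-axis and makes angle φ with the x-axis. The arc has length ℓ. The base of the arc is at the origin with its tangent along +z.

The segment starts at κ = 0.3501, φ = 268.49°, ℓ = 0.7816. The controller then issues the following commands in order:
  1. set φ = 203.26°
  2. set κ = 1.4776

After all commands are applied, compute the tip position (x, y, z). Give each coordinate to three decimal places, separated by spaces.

initial: κ=0.3501, φ=268.49°, ℓ=0.7816
cmd 1: set φ=203.26° → (κ,φ,ℓ)=(0.3501,203.26°,0.7816) → tip=(-0.0976,-0.0420,0.7719)
cmd 2: set κ=1.4776 → (κ,φ,ℓ)=(1.4776,203.26°,0.7816) → tip=(-0.3706,-0.1593,0.6191)

-0.371 -0.159 0.619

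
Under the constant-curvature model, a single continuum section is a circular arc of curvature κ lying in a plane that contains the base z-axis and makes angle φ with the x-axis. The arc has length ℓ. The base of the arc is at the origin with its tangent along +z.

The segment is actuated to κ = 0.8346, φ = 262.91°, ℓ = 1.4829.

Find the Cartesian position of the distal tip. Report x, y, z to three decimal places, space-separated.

-0.100 -0.800 1.132

θ = κ·ℓ = 0.8346 × 1.4829 = 1.23763 rad
ρ = (1 − cos θ)/κ = (1 − 0.32704)/0.8346 = 0.80633
z = sin θ / κ = 0.94501/0.8346 = 1.13229
x = ρ cos φ = 0.80633 × cos(262.91°) = -0.09952
y = ρ sin φ = 0.80633 × sin(262.91°) = -0.80016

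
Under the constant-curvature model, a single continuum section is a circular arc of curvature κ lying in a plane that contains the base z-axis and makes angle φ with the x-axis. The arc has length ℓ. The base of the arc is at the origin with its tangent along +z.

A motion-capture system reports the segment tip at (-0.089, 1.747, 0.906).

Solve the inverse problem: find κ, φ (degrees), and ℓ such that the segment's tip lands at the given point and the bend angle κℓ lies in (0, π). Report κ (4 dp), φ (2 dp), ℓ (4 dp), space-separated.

0.9015 92.92 2.4246

ρ = √(x²+y²) = √(-0.089² + 1.747²) = 1.74927
φ = atan2(y, x) mod 360° = atan2(1.747, -0.089) = 92.9164°
|p|² = ρ² + z² = 1.74927² + 0.906² = 3.88077
κ = 2ρ / |p|² = 2×1.74927 / 3.88077 = 0.90151
θ = 2·atan2(ρ, z) = 2·atan2(1.74927, 0.906) = 2.18581 rad
ℓ = θ/κ = 2.18581/0.90151 = 2.42463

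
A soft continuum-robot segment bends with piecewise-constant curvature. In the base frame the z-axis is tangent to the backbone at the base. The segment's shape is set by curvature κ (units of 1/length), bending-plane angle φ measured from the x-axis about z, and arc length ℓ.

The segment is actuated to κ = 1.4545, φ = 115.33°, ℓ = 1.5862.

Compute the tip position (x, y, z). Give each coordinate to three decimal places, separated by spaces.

-0.492 1.039 0.509

θ = κ·ℓ = 1.4545 × 1.5862 = 2.30713 rad
ρ = (1 − cos θ)/κ = (1 − -0.67157)/1.4545 = 1.14924
z = sin θ / κ = 0.74094/1.4545 = 0.50941
x = ρ cos φ = 1.14924 × cos(115.33°) = -0.49168
y = ρ sin φ = 1.14924 × sin(115.33°) = 1.03875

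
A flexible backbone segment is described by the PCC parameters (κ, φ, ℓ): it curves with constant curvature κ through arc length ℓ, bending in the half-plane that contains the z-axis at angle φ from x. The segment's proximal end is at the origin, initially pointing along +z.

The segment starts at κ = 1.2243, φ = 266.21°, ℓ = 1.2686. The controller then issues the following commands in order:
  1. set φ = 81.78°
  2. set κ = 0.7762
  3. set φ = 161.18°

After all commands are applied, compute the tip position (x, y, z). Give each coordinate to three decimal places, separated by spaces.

-0.545 0.186 1.073

initial: κ=1.2243, φ=266.21°, ℓ=1.2686
cmd 1: set φ=81.78° → (κ,φ,ℓ)=(1.2243,81.78°,1.2686) → tip=(0.1147,0.7941,0.8167)
cmd 2: set κ=0.7762 → (κ,φ,ℓ)=(0.7762,81.78°,1.2686) → tip=(0.0823,0.5698,1.0733)
cmd 3: set φ=161.18° → (κ,φ,ℓ)=(0.7762,161.18°,1.2686) → tip=(-0.5449,0.1857,1.0733)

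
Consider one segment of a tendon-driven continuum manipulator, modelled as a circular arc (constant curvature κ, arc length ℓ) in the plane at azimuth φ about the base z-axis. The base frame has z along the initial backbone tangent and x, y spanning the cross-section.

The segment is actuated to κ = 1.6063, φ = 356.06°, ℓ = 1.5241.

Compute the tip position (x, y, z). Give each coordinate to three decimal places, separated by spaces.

θ = κ·ℓ = 1.6063 × 1.5241 = 2.44816 rad
ρ = (1 − cos θ)/κ = (1 − -0.76906)/1.6063 = 1.10132
z = sin θ / κ = 0.63918/1.6063 = 0.39792
x = ρ cos φ = 1.10132 × cos(356.06°) = 1.09872
y = ρ sin φ = 1.10132 × sin(356.06°) = -0.07567

1.099 -0.076 0.398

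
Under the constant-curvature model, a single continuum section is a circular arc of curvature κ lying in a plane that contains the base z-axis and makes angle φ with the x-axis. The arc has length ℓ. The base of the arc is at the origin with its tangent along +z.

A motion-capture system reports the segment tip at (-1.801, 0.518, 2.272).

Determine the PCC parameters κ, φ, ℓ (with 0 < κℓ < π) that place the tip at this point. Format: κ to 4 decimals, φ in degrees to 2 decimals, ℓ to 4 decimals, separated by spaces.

0.4321 163.95 3.1923

ρ = √(x²+y²) = √(-1.801² + 0.518²) = 1.87401
φ = atan2(y, x) mod 360° = atan2(0.518, -1.801) = 163.9538°
|p|² = ρ² + z² = 1.87401² + 2.272² = 8.67391
κ = 2ρ / |p|² = 2×1.87401 / 8.67391 = 0.43210
θ = 2·atan2(ρ, z) = 2·atan2(1.87401, 2.272) = 1.37940 rad
ℓ = θ/κ = 1.37940/0.43210 = 3.19228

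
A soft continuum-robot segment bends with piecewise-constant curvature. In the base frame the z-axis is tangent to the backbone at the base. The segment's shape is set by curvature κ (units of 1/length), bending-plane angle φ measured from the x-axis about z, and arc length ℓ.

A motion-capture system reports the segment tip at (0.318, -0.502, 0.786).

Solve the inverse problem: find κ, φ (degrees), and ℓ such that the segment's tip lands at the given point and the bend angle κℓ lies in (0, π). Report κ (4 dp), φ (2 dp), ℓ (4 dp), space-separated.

1.2241 302.35 1.0577

ρ = √(x²+y²) = √(0.318² + -0.502²) = 0.59425
φ = atan2(y, x) mod 360° = atan2(-0.502, 0.318) = 302.3529°
|p|² = ρ² + z² = 0.59425² + 0.786² = 0.97092
κ = 2ρ / |p|² = 2×0.59425 / 0.97092 = 1.22408
θ = 2·atan2(ρ, z) = 2·atan2(0.59425, 0.786) = 1.29471 rad
ℓ = θ/κ = 1.29471/1.22408 = 1.05770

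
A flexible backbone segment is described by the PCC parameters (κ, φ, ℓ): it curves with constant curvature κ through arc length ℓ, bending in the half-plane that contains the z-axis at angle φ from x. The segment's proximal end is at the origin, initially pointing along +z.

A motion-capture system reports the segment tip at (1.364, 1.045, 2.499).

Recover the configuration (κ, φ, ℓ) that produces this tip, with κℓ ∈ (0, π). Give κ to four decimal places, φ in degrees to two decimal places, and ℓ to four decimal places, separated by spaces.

0.3736 37.46 3.2242

ρ = √(x²+y²) = √(1.364² + 1.045²) = 1.71829
φ = atan2(y, x) mod 360° = atan2(1.045, 1.364) = 37.4568°
|p|² = ρ² + z² = 1.71829² + 2.499² = 9.19752
κ = 2ρ / |p|² = 2×1.71829 / 9.19752 = 0.37364
θ = 2·atan2(ρ, z) = 2·atan2(1.71829, 2.499) = 1.20470 rad
ℓ = θ/κ = 1.20470/0.37364 = 3.22421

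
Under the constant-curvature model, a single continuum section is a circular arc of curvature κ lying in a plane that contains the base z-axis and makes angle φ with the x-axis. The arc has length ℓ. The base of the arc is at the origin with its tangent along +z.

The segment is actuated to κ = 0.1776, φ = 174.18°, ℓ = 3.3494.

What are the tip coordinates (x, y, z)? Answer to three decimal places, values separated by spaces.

-0.962 0.098 3.155

θ = κ·ℓ = 0.1776 × 3.3494 = 0.59485 rad
ρ = (1 − cos θ)/κ = (1 − 0.82823)/0.1776 = 0.96717
z = sin θ / κ = 0.56039/0.1776 = 3.15533
x = ρ cos φ = 0.96717 × cos(174.18°) = -0.96218
y = ρ sin φ = 0.96717 × sin(174.18°) = 0.09807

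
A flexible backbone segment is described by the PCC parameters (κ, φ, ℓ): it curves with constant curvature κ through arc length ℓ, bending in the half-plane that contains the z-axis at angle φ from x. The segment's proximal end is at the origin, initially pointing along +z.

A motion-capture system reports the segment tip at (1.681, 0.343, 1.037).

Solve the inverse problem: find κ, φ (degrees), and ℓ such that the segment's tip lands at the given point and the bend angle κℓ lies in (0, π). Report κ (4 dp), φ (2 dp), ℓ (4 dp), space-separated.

0.8538 11.53 2.4060

ρ = √(x²+y²) = √(1.681² + 0.343²) = 1.71564
φ = atan2(y, x) mod 360° = atan2(0.343, 1.681) = 11.5326°
|p|² = ρ² + z² = 1.71564² + 1.037² = 4.01878
κ = 2ρ / |p|² = 2×1.71564 / 4.01878 = 0.85381
θ = 2·atan2(ρ, z) = 2·atan2(1.71564, 1.037) = 2.05424 rad
ℓ = θ/κ = 2.05424/0.85381 = 2.40596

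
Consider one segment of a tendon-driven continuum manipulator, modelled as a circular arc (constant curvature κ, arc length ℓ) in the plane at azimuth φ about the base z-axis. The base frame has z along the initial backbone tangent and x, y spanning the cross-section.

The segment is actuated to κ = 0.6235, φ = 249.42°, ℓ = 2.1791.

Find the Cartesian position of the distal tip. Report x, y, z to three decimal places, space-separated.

-0.445 -1.185 1.568

θ = κ·ℓ = 0.6235 × 2.1791 = 1.35867 rad
ρ = (1 − cos θ)/κ = (1 − 0.21054)/0.6235 = 1.26617
z = sin θ / κ = 0.97759/0.6235 = 1.56790
x = ρ cos φ = 1.26617 × cos(249.42°) = -0.44508
y = ρ sin φ = 1.26617 × sin(249.42°) = -1.18537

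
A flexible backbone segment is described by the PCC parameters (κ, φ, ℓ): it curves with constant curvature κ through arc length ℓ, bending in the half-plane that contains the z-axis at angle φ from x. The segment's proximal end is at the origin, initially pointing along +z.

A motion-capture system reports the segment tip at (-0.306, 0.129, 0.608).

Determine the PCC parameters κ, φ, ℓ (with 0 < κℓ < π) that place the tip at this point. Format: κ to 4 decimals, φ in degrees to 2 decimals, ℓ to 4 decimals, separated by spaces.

ρ = √(x²+y²) = √(-0.306² + 0.129²) = 0.33208
φ = atan2(y, x) mod 360° = atan2(0.129, -0.306) = 157.1412°
|p|² = ρ² + z² = 0.33208² + 0.608² = 0.47994
κ = 2ρ / |p|² = 2×0.33208 / 0.47994 = 1.38384
θ = 2·atan2(ρ, z) = 2·atan2(0.33208, 0.608) = 0.99982 rad
ℓ = θ/κ = 0.99982/1.38384 = 0.72250

1.3838 157.14 0.7225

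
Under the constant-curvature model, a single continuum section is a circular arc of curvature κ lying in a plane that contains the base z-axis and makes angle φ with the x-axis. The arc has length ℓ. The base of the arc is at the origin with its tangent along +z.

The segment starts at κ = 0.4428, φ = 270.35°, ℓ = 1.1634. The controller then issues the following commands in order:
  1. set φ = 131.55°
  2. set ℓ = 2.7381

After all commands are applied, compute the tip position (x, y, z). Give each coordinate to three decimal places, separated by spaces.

initial: κ=0.4428, φ=270.35°, ℓ=1.1634
cmd 1: set φ=131.55° → (κ,φ,ℓ)=(0.4428,131.55°,1.1634) → tip=(-0.1944,0.2193,1.1126)
cmd 2: set ℓ=2.7381 → (κ,φ,ℓ)=(0.4428,131.55°,2.7381) → tip=(-0.9725,1.0973,2.1149)

-0.973 1.097 2.115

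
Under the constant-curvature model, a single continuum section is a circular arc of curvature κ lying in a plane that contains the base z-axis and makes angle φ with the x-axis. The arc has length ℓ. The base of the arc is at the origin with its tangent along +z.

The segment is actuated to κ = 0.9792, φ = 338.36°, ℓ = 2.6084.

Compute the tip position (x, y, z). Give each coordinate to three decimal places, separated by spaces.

1.739 -0.690 0.566

θ = κ·ℓ = 0.9792 × 2.6084 = 2.55415 rad
ρ = (1 − cos θ)/κ = (1 − -0.83236)/0.9792 = 1.87128
z = sin θ / κ = 0.55424/0.9792 = 0.56601
x = ρ cos φ = 1.87128 × cos(338.36°) = 1.73939
y = ρ sin φ = 1.87128 × sin(338.36°) = -0.69008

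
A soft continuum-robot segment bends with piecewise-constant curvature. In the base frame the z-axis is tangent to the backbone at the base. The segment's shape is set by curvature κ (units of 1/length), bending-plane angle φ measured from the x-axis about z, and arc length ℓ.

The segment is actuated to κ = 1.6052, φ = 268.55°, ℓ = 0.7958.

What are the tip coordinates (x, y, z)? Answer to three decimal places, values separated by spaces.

θ = κ·ℓ = 1.6052 × 0.7958 = 1.27742 rad
ρ = (1 − cos θ)/κ = (1 − 0.28919)/1.6052 = 0.44282
z = sin θ / κ = 0.95727/1.6052 = 0.59636
x = ρ cos φ = 0.44282 × cos(268.55°) = -0.01121
y = ρ sin φ = 0.44282 × sin(268.55°) = -0.44268

-0.011 -0.443 0.596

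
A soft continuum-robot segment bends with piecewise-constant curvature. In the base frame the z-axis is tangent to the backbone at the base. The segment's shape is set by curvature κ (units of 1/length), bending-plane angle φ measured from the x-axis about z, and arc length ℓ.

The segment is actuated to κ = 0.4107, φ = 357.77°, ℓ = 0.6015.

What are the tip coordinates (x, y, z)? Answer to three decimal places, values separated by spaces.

θ = κ·ℓ = 0.4107 × 0.6015 = 0.24704 rad
ρ = (1 − cos θ)/κ = (1 − 0.96964)/0.4107 = 0.07392
z = sin θ / κ = 0.24453/0.4107 = 0.59540
x = ρ cos φ = 0.07392 × cos(357.77°) = 0.07386
y = ρ sin φ = 0.07392 × sin(357.77°) = -0.00288

0.074 -0.003 0.595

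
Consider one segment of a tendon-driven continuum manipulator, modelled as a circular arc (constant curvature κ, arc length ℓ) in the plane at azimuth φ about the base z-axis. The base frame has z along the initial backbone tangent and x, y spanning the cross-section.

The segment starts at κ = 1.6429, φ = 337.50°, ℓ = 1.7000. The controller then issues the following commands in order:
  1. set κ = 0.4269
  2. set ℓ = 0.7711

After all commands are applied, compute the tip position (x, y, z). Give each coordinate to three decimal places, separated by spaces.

0.116 -0.048 0.757

initial: κ=1.6429, φ=337.50°, ℓ=1.7000
cmd 1: set κ=0.4269 → (κ,φ,ℓ)=(0.4269,337.50°,1.7000) → tip=(0.5453,-0.2259,1.5547)
cmd 2: set ℓ=0.7711 → (κ,φ,ℓ)=(0.4269,337.50°,0.7711) → tip=(0.1162,-0.0481,0.7572)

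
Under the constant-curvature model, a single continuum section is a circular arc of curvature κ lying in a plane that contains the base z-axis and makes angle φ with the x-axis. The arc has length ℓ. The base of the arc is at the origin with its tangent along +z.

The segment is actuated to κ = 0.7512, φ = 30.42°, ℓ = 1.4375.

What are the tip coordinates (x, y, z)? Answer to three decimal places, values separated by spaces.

θ = κ·ℓ = 0.7512 × 1.4375 = 1.07985 rad
ρ = (1 − cos θ)/κ = (1 − 0.47146)/0.7512 = 0.70359
z = sin θ / κ = 0.88189/0.7512 = 1.17397
x = ρ cos φ = 0.70359 × cos(30.42°) = 0.60673
y = ρ sin φ = 0.70359 × sin(30.42°) = 0.35625

0.607 0.356 1.174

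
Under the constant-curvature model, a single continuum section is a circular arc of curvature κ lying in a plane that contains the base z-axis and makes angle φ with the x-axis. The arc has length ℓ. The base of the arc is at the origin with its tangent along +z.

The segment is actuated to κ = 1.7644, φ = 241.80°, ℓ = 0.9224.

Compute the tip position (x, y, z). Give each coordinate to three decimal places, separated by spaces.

-0.283 -0.528 0.566

θ = κ·ℓ = 1.7644 × 0.9224 = 1.62748 rad
ρ = (1 − cos θ)/κ = (1 − -0.05666)/1.7644 = 0.59888
z = sin θ / κ = 0.99839/1.7644 = 0.56585
x = ρ cos φ = 0.59888 × cos(241.80°) = -0.28300
y = ρ sin φ = 0.59888 × sin(241.80°) = -0.52779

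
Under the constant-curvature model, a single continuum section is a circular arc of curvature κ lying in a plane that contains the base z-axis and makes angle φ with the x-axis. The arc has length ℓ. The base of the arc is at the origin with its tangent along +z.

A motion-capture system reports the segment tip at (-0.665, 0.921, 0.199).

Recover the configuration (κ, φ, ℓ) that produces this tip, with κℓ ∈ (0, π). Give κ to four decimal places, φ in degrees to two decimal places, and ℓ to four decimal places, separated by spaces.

1.7082 125.83 1.6361

ρ = √(x²+y²) = √(-0.665² + 0.921²) = 1.13599
φ = atan2(y, x) mod 360° = atan2(0.921, -0.665) = 125.8308°
|p|² = ρ² + z² = 1.13599² + 0.199² = 1.33007
κ = 2ρ / |p|² = 2×1.13599 / 1.33007 = 1.70816
θ = 2·atan2(ρ, z) = 2·atan2(1.13599, 0.199) = 2.79476 rad
ℓ = θ/κ = 2.79476/1.70816 = 1.63612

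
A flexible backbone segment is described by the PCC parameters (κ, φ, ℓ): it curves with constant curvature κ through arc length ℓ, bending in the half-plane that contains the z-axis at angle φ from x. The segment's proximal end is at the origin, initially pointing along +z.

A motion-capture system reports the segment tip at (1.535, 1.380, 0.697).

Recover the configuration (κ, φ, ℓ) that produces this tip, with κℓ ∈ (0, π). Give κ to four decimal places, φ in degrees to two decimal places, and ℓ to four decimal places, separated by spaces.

0.8698 41.96 2.8632

ρ = √(x²+y²) = √(1.535² + 1.380²) = 2.06413
φ = atan2(y, x) mod 360° = atan2(1.380, 1.535) = 41.9563°
|p|² = ρ² + z² = 2.06413² + 0.697² = 4.74643
κ = 2ρ / |p|² = 2×2.06413 / 4.74643 = 0.86976
θ = 2·atan2(ρ, z) = 2·atan2(2.06413, 0.697) = 2.49029 rad
ℓ = θ/κ = 2.49029/0.86976 = 2.86319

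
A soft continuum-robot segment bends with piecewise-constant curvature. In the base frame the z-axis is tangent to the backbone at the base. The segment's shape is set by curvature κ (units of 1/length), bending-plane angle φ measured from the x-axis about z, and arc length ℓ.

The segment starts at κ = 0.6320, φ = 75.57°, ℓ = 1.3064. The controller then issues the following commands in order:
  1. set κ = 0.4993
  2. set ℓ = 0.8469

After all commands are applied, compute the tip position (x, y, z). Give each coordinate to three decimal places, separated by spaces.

initial: κ=0.6320, φ=75.57°, ℓ=1.3064
cmd 1: set κ=0.4993 → (κ,φ,ℓ)=(0.4993,75.57°,1.3064) → tip=(0.1025,0.3982,1.2157)
cmd 2: set ℓ=0.8469 → (κ,φ,ℓ)=(0.4993,75.57°,0.8469) → tip=(0.0440,0.1708,0.8219)

0.044 0.171 0.822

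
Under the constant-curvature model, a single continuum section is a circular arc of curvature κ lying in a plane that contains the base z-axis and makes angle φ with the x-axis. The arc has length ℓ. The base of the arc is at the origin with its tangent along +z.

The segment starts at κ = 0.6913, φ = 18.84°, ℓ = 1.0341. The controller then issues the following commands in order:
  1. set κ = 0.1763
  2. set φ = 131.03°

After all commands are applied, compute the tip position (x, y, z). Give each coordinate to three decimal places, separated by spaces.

-0.062 0.071 1.028

initial: κ=0.6913, φ=18.84°, ℓ=1.0341
cmd 1: set κ=0.1763 → (κ,φ,ℓ)=(0.1763,18.84°,1.0341) → tip=(0.0890,0.0304,1.0284)
cmd 2: set φ=131.03° → (κ,φ,ℓ)=(0.1763,131.03°,1.0341) → tip=(-0.0617,0.0709,1.0284)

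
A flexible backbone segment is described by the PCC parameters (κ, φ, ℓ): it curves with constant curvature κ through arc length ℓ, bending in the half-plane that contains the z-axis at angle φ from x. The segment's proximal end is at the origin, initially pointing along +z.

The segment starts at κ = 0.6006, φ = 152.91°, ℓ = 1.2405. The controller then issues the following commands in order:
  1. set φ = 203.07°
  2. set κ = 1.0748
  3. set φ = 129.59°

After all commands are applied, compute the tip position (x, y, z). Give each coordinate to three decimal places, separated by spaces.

-0.453 0.548 0.904

initial: κ=0.6006, φ=152.91°, ℓ=1.2405
cmd 1: set φ=203.07° → (κ,φ,ℓ)=(0.6006,203.07°,1.2405) → tip=(-0.4059,-0.1729,1.1289)
cmd 2: set κ=1.0748 → (κ,φ,ℓ)=(1.0748,203.07°,1.2405) → tip=(-0.6546,-0.2788,0.9043)
cmd 3: set φ=129.59° → (κ,φ,ℓ)=(1.0748,129.59°,1.2405) → tip=(-0.4534,0.5483,0.9043)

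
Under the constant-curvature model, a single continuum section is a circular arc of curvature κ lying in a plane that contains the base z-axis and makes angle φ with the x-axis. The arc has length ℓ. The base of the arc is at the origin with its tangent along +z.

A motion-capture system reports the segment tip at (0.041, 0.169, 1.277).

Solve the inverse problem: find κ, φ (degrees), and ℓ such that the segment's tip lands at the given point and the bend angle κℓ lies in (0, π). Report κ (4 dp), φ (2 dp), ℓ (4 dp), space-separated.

0.2094 76.36 1.2927

ρ = √(x²+y²) = √(0.041² + 0.169²) = 0.17390
φ = atan2(y, x) mod 360° = atan2(0.169, 0.041) = 76.3633°
|p|² = ρ² + z² = 0.17390² + 1.277² = 1.66097
κ = 2ρ / |p|² = 2×0.17390 / 1.66097 = 0.20940
θ = 2·atan2(ρ, z) = 2·atan2(0.17390, 1.277) = 0.27070 rad
ℓ = θ/κ = 0.27070/0.20940 = 1.29273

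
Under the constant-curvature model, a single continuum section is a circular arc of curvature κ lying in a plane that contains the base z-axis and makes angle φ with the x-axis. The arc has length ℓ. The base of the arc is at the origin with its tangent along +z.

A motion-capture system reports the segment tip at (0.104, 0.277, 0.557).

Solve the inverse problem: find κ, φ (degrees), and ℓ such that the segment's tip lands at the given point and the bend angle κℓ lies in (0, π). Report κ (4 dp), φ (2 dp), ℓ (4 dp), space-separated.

1.4876 69.42 0.6565

ρ = √(x²+y²) = √(0.104² + 0.277²) = 0.29588
φ = atan2(y, x) mod 360° = atan2(0.277, 0.104) = 69.4213°
|p|² = ρ² + z² = 0.29588² + 0.557² = 0.39779
κ = 2ρ / |p|² = 2×0.29588 / 0.39779 = 1.48760
θ = 2·atan2(ρ, z) = 2·atan2(0.29588, 0.557) = 0.97659 rad
ℓ = θ/κ = 0.97659/1.48760 = 0.65649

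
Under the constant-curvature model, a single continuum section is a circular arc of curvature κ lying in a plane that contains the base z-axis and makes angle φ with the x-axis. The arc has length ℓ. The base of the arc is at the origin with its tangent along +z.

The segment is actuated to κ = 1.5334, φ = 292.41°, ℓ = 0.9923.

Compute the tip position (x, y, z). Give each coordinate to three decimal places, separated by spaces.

0.236 -0.573 0.651

θ = κ·ℓ = 1.5334 × 0.9923 = 1.52159 rad
ρ = (1 − cos θ)/κ = (1 − 0.04918)/1.5334 = 0.62007
z = sin θ / κ = 0.99879/1.5334 = 0.65136
x = ρ cos φ = 0.62007 × cos(292.41°) = 0.23639
y = ρ sin φ = 0.62007 × sin(292.41°) = -0.57324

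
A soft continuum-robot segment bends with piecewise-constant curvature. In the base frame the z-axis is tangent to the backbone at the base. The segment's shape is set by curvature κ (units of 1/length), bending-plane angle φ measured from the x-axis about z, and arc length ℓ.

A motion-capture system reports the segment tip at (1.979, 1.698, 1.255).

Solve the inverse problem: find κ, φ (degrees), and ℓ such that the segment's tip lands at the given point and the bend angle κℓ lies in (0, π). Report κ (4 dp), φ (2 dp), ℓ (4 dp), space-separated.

0.6227 40.63 3.6042

ρ = √(x²+y²) = √(1.979² + 1.698²) = 2.60761
φ = atan2(y, x) mod 360° = atan2(1.698, 1.979) = 40.6299°
|p|² = ρ² + z² = 2.60761² + 1.255² = 8.37467
κ = 2ρ / |p|² = 2×2.60761 / 8.37467 = 0.62274
θ = 2·atan2(ρ, z) = 2·atan2(2.60761, 1.255) = 2.24447 rad
ℓ = θ/κ = 2.24447/0.62274 = 3.60419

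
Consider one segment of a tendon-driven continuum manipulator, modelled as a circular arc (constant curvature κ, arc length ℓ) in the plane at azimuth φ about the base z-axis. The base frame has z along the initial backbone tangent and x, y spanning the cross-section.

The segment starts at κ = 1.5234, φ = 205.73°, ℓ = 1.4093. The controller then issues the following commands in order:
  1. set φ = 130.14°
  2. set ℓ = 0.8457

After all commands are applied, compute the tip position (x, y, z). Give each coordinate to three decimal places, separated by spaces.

-0.305 0.362 0.630

initial: κ=1.5234, φ=205.73°, ℓ=1.4093
cmd 1: set φ=130.14° → (κ,φ,ℓ)=(1.5234,130.14°,1.4093) → tip=(-0.6537,0.7752,0.5505)
cmd 2: set ℓ=0.8457 → (κ,φ,ℓ)=(1.5234,130.14°,0.8457) → tip=(-0.3052,0.3620,0.6304)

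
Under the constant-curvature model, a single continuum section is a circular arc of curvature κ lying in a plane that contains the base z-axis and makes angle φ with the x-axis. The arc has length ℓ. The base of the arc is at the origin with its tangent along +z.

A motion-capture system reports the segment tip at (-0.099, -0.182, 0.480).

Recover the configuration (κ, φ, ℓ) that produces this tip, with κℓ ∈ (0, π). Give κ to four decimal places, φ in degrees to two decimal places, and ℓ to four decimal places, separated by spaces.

ρ = √(x²+y²) = √(-0.099² + -0.182²) = 0.20718
φ = atan2(y, x) mod 360° = atan2(-0.182, -0.099) = 241.4558°
|p|² = ρ² + z² = 0.20718² + 0.480² = 0.27332
κ = 2ρ / |p|² = 2×0.20718 / 0.27332 = 1.51602
θ = 2·atan2(ρ, z) = 2·atan2(0.20718, 0.480) = 0.81495 rad
ℓ = θ/κ = 0.81495/1.51602 = 0.53756

1.5160 241.46 0.5376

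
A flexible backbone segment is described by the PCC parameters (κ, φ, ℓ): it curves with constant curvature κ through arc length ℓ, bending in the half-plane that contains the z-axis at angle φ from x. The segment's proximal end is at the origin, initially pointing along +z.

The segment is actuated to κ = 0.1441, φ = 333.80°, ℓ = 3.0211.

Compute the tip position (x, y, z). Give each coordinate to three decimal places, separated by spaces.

θ = κ·ℓ = 0.1441 × 3.0211 = 0.43534 rad
ρ = (1 − cos θ)/κ = (1 − 0.90673)/0.1441 = 0.64728
z = sin θ / κ = 0.42172/0.1441 = 2.92657
x = ρ cos φ = 0.64728 × cos(333.80°) = 0.58078
y = ρ sin φ = 0.64728 × sin(333.80°) = -0.28578

0.581 -0.286 2.927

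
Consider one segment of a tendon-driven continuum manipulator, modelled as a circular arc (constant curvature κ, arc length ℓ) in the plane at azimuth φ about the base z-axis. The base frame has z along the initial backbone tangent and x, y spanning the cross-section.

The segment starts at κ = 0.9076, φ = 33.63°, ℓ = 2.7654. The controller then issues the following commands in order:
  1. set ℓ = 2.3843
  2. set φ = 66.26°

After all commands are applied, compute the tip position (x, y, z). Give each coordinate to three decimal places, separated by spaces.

0.692 1.572 0.914

initial: κ=0.9076, φ=33.63°, ℓ=2.7654
cmd 1: set ℓ=2.3843 → (κ,φ,ℓ)=(0.9076,33.63°,2.3843) → tip=(1.4302,0.9513,0.9136)
cmd 2: set φ=66.26° → (κ,φ,ℓ)=(0.9076,66.26°,2.3843) → tip=(0.6915,1.5724,0.9136)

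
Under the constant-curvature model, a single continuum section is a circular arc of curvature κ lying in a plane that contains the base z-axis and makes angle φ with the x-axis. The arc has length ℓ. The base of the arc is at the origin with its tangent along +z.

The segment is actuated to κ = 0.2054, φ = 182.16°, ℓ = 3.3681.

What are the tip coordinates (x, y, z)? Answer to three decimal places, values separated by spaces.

θ = κ·ℓ = 0.2054 × 3.3681 = 0.69181 rad
ρ = (1 − cos θ)/κ = (1 − 0.77009)/0.2054 = 1.11931
z = sin θ / κ = 0.63793/0.2054 = 3.10580
x = ρ cos φ = 1.11931 × cos(182.16°) = -1.11851
y = ρ sin φ = 1.11931 × sin(182.16°) = -0.04219

-1.119 -0.042 3.106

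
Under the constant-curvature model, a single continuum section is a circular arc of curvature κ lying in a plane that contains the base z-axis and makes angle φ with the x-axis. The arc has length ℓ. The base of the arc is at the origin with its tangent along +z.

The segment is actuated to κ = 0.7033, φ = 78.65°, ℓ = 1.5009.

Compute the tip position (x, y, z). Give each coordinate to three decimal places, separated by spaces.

θ = κ·ℓ = 0.7033 × 1.5009 = 1.05558 rad
ρ = (1 − cos θ)/κ = (1 − 0.49272)/0.7033 = 0.72128
z = sin θ / κ = 0.87019/0.7033 = 1.23729
x = ρ cos φ = 0.72128 × cos(78.65°) = 0.14195
y = ρ sin φ = 0.72128 × sin(78.65°) = 0.70718

0.142 0.707 1.237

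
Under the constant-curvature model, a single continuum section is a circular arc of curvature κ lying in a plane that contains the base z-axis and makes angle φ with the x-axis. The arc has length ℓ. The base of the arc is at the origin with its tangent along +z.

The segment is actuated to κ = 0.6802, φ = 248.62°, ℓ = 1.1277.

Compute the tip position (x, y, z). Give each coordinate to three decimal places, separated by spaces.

-0.150 -0.383 1.020

θ = κ·ℓ = 0.6802 × 1.1277 = 0.76706 rad
ρ = (1 − cos θ)/κ = (1 − 0.71995)/0.6802 = 0.41171
z = sin θ / κ = 0.69402/0.6802 = 1.02032
x = ρ cos φ = 0.41171 × cos(248.62°) = -0.15009
y = ρ sin φ = 0.41171 × sin(248.62°) = -0.38338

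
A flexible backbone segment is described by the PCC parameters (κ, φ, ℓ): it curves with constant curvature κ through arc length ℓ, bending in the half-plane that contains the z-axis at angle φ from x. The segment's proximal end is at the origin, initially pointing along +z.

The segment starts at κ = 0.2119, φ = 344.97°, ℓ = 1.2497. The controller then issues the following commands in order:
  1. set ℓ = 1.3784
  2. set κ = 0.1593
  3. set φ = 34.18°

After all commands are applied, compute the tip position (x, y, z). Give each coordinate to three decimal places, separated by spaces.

0.125 0.085 1.367

initial: κ=0.2119, φ=344.97°, ℓ=1.2497
cmd 1: set ℓ=1.3784 → (κ,φ,ℓ)=(0.2119,344.97°,1.3784) → tip=(0.1930,-0.0518,1.3589)
cmd 2: set κ=0.1593 → (κ,φ,ℓ)=(0.1593,344.97°,1.3784) → tip=(0.1456,-0.0391,1.3674)
cmd 3: set φ=34.18° → (κ,φ,ℓ)=(0.1593,34.18°,1.3784) → tip=(0.1247,0.0847,1.3674)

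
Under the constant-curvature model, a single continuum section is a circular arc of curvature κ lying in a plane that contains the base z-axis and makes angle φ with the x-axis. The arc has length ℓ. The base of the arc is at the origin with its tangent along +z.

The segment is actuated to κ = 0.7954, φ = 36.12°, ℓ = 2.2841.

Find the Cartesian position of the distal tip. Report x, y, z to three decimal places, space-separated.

1.263 0.922 1.219

θ = κ·ℓ = 0.7954 × 2.2841 = 1.81677 rad
ρ = (1 − cos θ)/κ = (1 − -0.24350)/0.7954 = 1.56337
z = sin θ / κ = 0.96990/0.7954 = 1.21939
x = ρ cos φ = 1.56337 × cos(36.12°) = 1.26286
y = ρ sin φ = 1.56337 × sin(36.12°) = 0.92157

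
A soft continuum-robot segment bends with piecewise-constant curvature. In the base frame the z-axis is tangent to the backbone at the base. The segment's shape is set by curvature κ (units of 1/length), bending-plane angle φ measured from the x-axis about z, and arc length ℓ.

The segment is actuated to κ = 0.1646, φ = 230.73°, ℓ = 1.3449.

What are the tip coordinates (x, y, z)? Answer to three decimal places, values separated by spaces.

θ = κ·ℓ = 0.1646 × 1.3449 = 0.22137 rad
ρ = (1 − cos θ)/κ = (1 − 0.97560)/0.1646 = 0.14825
z = sin θ / κ = 0.21957/0.1646 = 1.33394
x = ρ cos φ = 0.14825 × cos(230.73°) = -0.09384
y = ρ sin φ = 0.14825 × sin(230.73°) = -0.11477

-0.094 -0.115 1.334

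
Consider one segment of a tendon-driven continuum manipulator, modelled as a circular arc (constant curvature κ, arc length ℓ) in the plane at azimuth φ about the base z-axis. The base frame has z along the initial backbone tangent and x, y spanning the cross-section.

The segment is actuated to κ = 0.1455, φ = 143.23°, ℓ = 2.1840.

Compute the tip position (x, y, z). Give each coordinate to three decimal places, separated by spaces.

-0.276 0.206 2.147

θ = κ·ℓ = 0.1455 × 2.1840 = 0.31777 rad
ρ = (1 − cos θ)/κ = (1 − 0.94993)/0.1455 = 0.34410
z = sin θ / κ = 0.31245/0.1455 = 2.14743
x = ρ cos φ = 0.34410 × cos(143.23°) = -0.27564
y = ρ sin φ = 0.34410 × sin(143.23°) = 0.20598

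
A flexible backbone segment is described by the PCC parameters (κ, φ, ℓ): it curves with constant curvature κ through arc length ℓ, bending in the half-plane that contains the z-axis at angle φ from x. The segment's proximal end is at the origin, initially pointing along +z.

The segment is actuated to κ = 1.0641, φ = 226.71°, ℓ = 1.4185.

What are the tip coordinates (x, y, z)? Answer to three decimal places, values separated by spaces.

θ = κ·ℓ = 1.0641 × 1.4185 = 1.50943 rad
ρ = (1 − cos θ)/κ = (1 − 0.06133)/1.0641 = 0.88212
z = sin θ / κ = 0.99812/1.0641 = 0.93799
x = ρ cos φ = 0.88212 × cos(226.71°) = -0.60486
y = ρ sin φ = 0.88212 × sin(226.71°) = -0.64209

-0.605 -0.642 0.938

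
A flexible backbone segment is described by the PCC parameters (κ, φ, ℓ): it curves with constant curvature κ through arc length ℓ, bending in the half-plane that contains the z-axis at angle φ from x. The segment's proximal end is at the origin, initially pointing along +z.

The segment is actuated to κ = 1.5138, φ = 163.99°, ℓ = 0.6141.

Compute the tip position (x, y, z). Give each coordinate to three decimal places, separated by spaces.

-0.255 0.073 0.529

θ = κ·ℓ = 1.5138 × 0.6141 = 0.92962 rad
ρ = (1 − cos θ)/κ = (1 − 0.59813)/1.5138 = 0.26547
z = sin θ / κ = 0.80140/1.5138 = 0.52939
x = ρ cos φ = 0.26547 × cos(163.99°) = -0.25517
y = ρ sin φ = 0.26547 × sin(163.99°) = 0.07322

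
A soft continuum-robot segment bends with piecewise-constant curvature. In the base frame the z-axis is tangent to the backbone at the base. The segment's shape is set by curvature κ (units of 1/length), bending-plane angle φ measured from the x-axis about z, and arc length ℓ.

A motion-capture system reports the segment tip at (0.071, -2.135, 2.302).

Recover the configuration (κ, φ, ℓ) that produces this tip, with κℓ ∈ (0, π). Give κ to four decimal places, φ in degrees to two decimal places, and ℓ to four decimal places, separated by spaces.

0.4332 271.90 3.4537

ρ = √(x²+y²) = √(0.071² + -2.135²) = 2.13618
φ = atan2(y, x) mod 360° = atan2(-2.135, 0.071) = 271.9047°
|p|² = ρ² + z² = 2.13618² + 2.302² = 9.86247
κ = 2ρ / |p|² = 2×2.13618 / 9.86247 = 0.43319
θ = 2·atan2(ρ, z) = 2·atan2(2.13618, 2.302) = 1.49611 rad
ℓ = θ/κ = 1.49611/0.43319 = 3.45367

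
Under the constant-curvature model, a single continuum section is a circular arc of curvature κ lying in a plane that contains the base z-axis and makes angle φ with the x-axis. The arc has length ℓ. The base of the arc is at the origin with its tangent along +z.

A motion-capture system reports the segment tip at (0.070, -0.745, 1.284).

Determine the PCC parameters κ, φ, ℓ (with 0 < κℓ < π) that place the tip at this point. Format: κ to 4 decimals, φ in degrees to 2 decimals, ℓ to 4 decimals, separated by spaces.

0.6776 275.37 1.5574

ρ = √(x²+y²) = √(0.070² + -0.745²) = 0.74828
φ = atan2(y, x) mod 360° = atan2(-0.745, 0.070) = 275.3677°
|p|² = ρ² + z² = 0.74828² + 1.284² = 2.20858
κ = 2ρ / |p|² = 2×0.74828 / 2.20858 = 0.67761
θ = 2·atan2(ρ, z) = 2·atan2(0.74828, 1.284) = 1.05531 rad
ℓ = θ/κ = 1.05531/0.67761 = 1.55740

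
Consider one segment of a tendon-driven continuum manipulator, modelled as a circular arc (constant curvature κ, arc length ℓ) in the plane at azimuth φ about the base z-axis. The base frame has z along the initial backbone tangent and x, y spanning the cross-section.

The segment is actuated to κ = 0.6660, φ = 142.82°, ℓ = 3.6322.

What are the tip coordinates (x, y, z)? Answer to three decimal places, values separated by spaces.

-2.094 1.588 0.993

θ = κ·ℓ = 0.6660 × 3.6322 = 2.41905 rad
ρ = (1 − cos θ)/κ = (1 − -0.75012)/0.6660 = 2.62781
z = sin θ / κ = 0.66130/0.6660 = 0.99294
x = ρ cos φ = 2.62781 × cos(142.82°) = -2.09369
y = ρ sin φ = 2.62781 × sin(142.82°) = 1.58804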